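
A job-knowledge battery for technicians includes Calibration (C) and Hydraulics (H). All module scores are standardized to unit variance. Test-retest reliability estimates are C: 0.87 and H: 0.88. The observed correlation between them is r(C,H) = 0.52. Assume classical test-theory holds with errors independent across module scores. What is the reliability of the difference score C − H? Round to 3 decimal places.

0.740

Var(C−H) = 1 + 1 − 2·0.52 = 2 − 1.04 = 0.96.
Because errors are independent across components, Cov(Tᵢ,Tⱼ) = Cov(Xᵢ,Xⱼ); the off-diagonal part of the true-score variance is the same as above.
True-score variance = [0.87 + 0.88] − 1.04 = 1.75 − 1.04 = 0.71.
Reliability = 0.71 / 0.96 = 0.740.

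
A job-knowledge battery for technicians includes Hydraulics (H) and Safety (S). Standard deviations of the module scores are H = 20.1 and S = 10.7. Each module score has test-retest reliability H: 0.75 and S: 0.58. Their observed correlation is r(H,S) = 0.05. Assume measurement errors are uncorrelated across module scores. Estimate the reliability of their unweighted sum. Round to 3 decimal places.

Var(H+S) = 20.1² + 10.7² + 2·[20.1·10.7·0.05] = 518.5 + 21.507 = 540.007.
With uncorrelated errors the cross-covariances are all true-score covariance, so they carry over unchanged; only the diagonal terms shrink to ρᵢσᵢ².
True-score variance = [20.1²·0.75 + 10.7²·0.58] + 21.507 = 369.412 + 21.507 = 390.919.
Reliability = 390.919 / 540.007 = 0.724.

0.724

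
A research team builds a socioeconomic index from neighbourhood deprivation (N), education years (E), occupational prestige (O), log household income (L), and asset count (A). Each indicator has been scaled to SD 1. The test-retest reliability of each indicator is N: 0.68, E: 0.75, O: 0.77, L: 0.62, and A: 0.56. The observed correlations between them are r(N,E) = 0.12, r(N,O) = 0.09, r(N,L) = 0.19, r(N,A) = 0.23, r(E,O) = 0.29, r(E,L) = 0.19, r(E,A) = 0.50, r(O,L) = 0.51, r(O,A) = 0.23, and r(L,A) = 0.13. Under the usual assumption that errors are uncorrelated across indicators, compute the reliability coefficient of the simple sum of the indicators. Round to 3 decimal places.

0.837

Var(N+E+O+L+A) = 5 + 2·[0.12 + 0.09 + 0.19 + 0.23 + 0.29 + 0.19 + 0.50 + 0.51 + 0.23 + 0.13] = 5 + 4.96 = 9.96.
With uncorrelated errors the cross-covariances are all true-score covariance, so they carry over unchanged; only the diagonal terms shrink to ρᵢσᵢ².
True-score variance = [0.68 + 0.75 + 0.77 + 0.62 + 0.56] + 4.96 = 3.38 + 4.96 = 8.34.
Reliability = 8.34 / 9.96 = 0.837.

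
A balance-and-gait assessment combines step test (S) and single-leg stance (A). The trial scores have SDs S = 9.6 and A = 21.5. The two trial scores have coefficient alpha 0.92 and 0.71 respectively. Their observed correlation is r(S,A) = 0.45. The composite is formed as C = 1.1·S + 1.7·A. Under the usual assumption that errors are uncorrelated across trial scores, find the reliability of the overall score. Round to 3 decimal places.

Var(C) = 1.1²·9.6² + 1.7²·21.5² + 2·[1.87·9.6·21.5·0.45] = 1447.42 + 347.371 = 1794.79.
Under uncorrelated errors the observed covariances equal the true-score covariances, so only the own-variance terms attenuate.
True-score variance = [1.1²·9.6²·0.92 + 1.7²·21.5²·0.71] + 347.371 = 1051.08 + 347.371 = 1398.45.
Reliability = 1398.45 / 1794.79 = 0.779.

0.779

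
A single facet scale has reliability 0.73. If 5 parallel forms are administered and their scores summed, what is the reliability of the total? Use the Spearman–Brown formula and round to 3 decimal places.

0.931

ρ_k = kρ / (1 + (k−1)ρ) = 5·0.73 / (1 + 4·0.73) = 3.650 / 3.920 = 0.931.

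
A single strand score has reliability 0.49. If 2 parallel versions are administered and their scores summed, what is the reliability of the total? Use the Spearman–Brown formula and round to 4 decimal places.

ρ_k = kρ / (1 + (k−1)ρ) = 2·0.49 / (1 + 1·0.49) = 0.980 / 1.490 = 0.6577.

0.6577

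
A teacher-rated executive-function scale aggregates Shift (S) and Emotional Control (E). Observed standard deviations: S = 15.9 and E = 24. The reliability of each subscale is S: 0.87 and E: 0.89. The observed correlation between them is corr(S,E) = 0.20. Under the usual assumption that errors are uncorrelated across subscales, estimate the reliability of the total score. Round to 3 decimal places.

Var(S+E) = 15.9² + 24² + 2·[15.9·24·0.20] = 828.81 + 152.64 = 981.45.
Because errors are independent across components, Cov(Tᵢ,Tⱼ) = Cov(Xᵢ,Xⱼ); the off-diagonal part of the true-score variance is the same as above.
True-score variance = [15.9²·0.87 + 24²·0.89] + 152.64 = 732.585 + 152.64 = 885.225.
Reliability = 885.225 / 981.45 = 0.902.

0.902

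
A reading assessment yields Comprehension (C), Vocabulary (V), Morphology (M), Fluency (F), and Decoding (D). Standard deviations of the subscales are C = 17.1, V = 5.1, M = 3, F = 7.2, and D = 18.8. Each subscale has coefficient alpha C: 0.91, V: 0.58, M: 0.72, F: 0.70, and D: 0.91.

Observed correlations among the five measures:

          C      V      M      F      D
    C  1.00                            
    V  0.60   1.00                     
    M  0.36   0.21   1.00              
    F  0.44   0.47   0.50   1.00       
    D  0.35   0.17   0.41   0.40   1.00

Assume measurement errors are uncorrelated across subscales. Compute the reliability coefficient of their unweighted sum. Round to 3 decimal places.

Var(C+V+M+F+D) = 17.1² + 5.1² + 3² + 7.2² + 18.8² + 2·[17.1·5.1·0.60 + 17.1·3·0.36 + 17.1·7.2·0.44 + 17.1·18.8·0.35 + 5.1·3·0.21 + 5.1·7.2·0.47 + 5.1·18.8·0.17 + 3·7.2·0.50 + 3·18.8·0.41 + 7.2·18.8·0.40] = 732.7 + 724.648 = 1457.35.
Under uncorrelated errors the observed covariances equal the true-score covariances, so only the own-variance terms attenuate.
True-score variance = [17.1²·0.91 + 5.1²·0.58 + 3²·0.72 + 7.2²·0.70 + 18.8²·0.91] + 724.648 = 645.577 + 724.648 = 1370.22.
Reliability = 1370.22 / 1457.35 = 0.940.

0.940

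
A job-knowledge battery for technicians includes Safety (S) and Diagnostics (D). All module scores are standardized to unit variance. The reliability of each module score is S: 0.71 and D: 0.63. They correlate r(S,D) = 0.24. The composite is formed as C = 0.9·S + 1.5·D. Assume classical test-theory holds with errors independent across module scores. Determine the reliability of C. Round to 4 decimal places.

0.7121

Var(C) = 0.9² + 1.5² + 2·[1.35·0.24] = 3.06 + 0.648 = 3.708.
Because errors are independent across components, Cov(Tᵢ,Tⱼ) = Cov(Xᵢ,Xⱼ); the off-diagonal part of the true-score variance is the same as above.
True-score variance = [0.9²·0.71 + 1.5²·0.63] + 0.648 = 1.9926 + 0.648 = 2.6406.
Reliability = 2.6406 / 3.708 = 0.7121.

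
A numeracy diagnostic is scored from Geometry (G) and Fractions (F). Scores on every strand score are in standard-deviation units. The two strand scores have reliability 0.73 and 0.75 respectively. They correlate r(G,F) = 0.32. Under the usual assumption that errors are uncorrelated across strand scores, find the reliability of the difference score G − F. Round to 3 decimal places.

0.618

Var(G−F) = 1 + 1 − 2·0.32 = 2 − 0.64 = 1.36.
With uncorrelated errors the cross-covariances are all true-score covariance, so they carry over unchanged; only the diagonal terms shrink to ρᵢσᵢ².
True-score variance = [0.73 + 0.75] − 0.64 = 1.48 − 0.64 = 0.84.
Reliability = 0.84 / 1.36 = 0.618.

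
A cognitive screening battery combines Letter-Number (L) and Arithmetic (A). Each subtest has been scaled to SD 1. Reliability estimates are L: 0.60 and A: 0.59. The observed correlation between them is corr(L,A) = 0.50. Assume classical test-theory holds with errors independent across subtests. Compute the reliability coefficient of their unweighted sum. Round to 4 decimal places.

Var(L+A) = 2 + 2·[0.50] = 2 + 1 = 3.
With uncorrelated errors the cross-covariances are all true-score covariance, so they carry over unchanged; only the diagonal terms shrink to ρᵢσᵢ².
True-score variance = [0.60 + 0.59] + 1 = 1.19 + 1 = 2.19.
Reliability = 2.19 / 3 = 0.7300.

0.7300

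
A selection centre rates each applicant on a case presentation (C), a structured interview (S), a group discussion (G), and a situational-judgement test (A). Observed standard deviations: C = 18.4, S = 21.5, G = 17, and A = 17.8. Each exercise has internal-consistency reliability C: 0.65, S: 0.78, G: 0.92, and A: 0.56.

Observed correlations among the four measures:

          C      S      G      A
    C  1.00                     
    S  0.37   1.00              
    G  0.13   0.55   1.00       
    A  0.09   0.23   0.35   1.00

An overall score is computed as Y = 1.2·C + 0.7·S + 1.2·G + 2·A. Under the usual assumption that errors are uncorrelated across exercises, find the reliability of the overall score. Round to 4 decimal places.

Var(Y) = 1.2²·18.4² + 0.7²·21.5² + 1.2²·17² + 2²·17.8² + 2·[0.84·18.4·21.5·0.37 + 1.44·18.4·17·0.13 + 2.4·18.4·17.8·0.09 + 0.84·21.5·17·0.55 + 1.4·21.5·17.8·0.23 + 2.4·17·17.8·0.35] = 2397.55 + 1597.05 = 3994.6.
With uncorrelated errors the cross-covariances are all true-score covariance, so they carry over unchanged; only the diagonal terms shrink to ρᵢσᵢ².
True-score variance = [1.2²·18.4²·0.65 + 0.7²·21.5²·0.78 + 1.2²·17²·0.92 + 2²·17.8²·0.56] + 1597.05 = 1586.15 + 1597.05 = 3183.21.
Reliability = 3183.21 / 3994.6 = 0.7969.

0.7969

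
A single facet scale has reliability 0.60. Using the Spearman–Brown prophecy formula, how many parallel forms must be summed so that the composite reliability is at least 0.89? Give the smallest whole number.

k ≥ ρ*(1−ρ₁)/(ρ₁(1−ρ*)) = 0.89·0.40 / (0.60·0.11) = 5.394.
Smallest integer k = 6.

6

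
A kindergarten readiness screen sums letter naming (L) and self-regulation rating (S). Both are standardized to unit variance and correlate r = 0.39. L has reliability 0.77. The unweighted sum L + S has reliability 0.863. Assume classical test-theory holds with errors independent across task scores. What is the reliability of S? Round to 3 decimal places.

0.849

Var(L+S) = 2 + 2·0.39 = 2.780.
True-score variance = ρ_L + ρ_S + 2·0.39, so 0.863 = (0.77 + ρ_S + 0.78) / 2.780.
ρ_S = 0.863·2.780 − 0.77 − 0.78 = 0.849.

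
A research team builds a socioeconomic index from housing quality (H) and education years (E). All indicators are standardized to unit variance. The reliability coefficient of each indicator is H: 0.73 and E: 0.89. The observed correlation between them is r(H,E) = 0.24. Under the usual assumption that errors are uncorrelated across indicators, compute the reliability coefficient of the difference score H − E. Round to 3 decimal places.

Var(H−E) = 1 + 1 − 2·0.24 = 2 − 0.48 = 1.52.
With uncorrelated errors the cross-covariances are all true-score covariance, so they carry over unchanged; only the diagonal terms shrink to ρᵢσᵢ².
True-score variance = [0.73 + 0.89] − 0.48 = 1.62 − 0.48 = 1.14.
Reliability = 1.14 / 1.52 = 0.750.

0.750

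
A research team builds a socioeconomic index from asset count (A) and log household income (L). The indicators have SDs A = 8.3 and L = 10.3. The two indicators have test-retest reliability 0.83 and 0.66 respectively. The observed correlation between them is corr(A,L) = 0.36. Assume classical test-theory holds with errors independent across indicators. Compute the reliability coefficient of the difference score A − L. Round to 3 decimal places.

0.579

Var(A−L) = 8.3² + 10.3² − 2·8.3·10.3·0.36 = 174.98 − 61.5528 = 113.427.
Because errors are independent across components, Cov(Tᵢ,Tⱼ) = Cov(Xᵢ,Xⱼ); the off-diagonal part of the true-score variance is the same as above.
True-score variance = [8.3²·0.83 + 10.3²·0.66] − 61.5528 = 127.198 − 61.5528 = 65.6453.
Reliability = 65.6453 / 113.427 = 0.579.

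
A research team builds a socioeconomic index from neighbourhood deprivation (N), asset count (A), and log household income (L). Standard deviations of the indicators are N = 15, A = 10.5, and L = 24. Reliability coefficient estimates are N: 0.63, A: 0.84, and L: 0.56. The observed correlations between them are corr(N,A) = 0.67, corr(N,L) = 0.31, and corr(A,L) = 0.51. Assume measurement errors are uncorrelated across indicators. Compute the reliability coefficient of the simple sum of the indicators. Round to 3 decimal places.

Var(N+A+L) = 15² + 10.5² + 24² + 2·[15·10.5·0.67 + 15·24·0.31 + 10.5·24·0.51] = 911.25 + 691.29 = 1602.54.
With uncorrelated errors the cross-covariances are all true-score covariance, so they carry over unchanged; only the diagonal terms shrink to ρᵢσᵢ².
True-score variance = [15²·0.63 + 10.5²·0.84 + 24²·0.56] + 691.29 = 556.92 + 691.29 = 1248.21.
Reliability = 1248.21 / 1602.54 = 0.779.

0.779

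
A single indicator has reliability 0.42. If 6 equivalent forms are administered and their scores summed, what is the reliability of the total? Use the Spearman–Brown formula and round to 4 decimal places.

0.8129

ρ_k = kρ / (1 + (k−1)ρ) = 6·0.42 / (1 + 5·0.42) = 2.520 / 3.100 = 0.8129.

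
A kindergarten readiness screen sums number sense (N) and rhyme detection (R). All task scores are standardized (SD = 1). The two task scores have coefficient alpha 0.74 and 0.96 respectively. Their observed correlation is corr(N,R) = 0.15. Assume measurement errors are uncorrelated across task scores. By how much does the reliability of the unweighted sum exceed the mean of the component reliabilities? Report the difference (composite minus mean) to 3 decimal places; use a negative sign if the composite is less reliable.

Var(sum) = 2 + 0.3 = 2.3; true-score variance = 1.7 + 0.3 = 2; composite reliability = 0.8696.
Mean component reliability = 0.8500.
Difference = 0.8696 − 0.8500 = 0.020.

0.020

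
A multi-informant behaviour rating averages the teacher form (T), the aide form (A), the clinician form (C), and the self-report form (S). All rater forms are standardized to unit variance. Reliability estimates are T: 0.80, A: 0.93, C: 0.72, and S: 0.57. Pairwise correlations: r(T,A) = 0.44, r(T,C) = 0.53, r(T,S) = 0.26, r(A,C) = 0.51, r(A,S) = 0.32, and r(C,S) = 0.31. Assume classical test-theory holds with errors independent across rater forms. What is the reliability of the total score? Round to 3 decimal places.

Var(T+A+C+S) = 4 + 2·[0.44 + 0.53 + 0.26 + 0.51 + 0.32 + 0.31] = 4 + 4.74 = 8.74.
With uncorrelated errors the cross-covariances are all true-score covariance, so they carry over unchanged; only the diagonal terms shrink to ρᵢσᵢ².
True-score variance = [0.80 + 0.93 + 0.72 + 0.57] + 4.74 = 3.02 + 4.74 = 7.76.
Reliability = 7.76 / 8.74 = 0.888.

0.888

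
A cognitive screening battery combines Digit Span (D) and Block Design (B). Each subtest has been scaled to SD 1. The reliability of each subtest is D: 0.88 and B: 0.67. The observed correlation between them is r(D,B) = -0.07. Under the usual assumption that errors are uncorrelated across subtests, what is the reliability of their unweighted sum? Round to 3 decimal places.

0.758

Var(D+B) = 2 + 2·[(-0.07)] = 2 − 0.14 = 1.86.
Because errors are independent across components, Cov(Tᵢ,Tⱼ) = Cov(Xᵢ,Xⱼ); the off-diagonal part of the true-score variance is the same as above.
True-score variance = [0.88 + 0.67] − 0.14 = 1.55 − 0.14 = 1.41.
Reliability = 1.41 / 1.86 = 0.758.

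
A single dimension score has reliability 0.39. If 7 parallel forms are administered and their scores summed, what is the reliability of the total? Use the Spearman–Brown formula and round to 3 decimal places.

0.817

ρ_k = kρ / (1 + (k−1)ρ) = 7·0.39 / (1 + 6·0.39) = 2.730 / 3.340 = 0.817.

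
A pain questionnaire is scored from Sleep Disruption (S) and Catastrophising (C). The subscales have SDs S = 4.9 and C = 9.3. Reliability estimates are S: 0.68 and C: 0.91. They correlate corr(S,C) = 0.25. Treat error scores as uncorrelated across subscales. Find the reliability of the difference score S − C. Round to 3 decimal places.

Var(S−C) = 4.9² + 9.3² − 2·4.9·9.3·0.25 = 110.5 − 22.785 = 87.715.
With uncorrelated errors the cross-covariances are all true-score covariance, so they carry over unchanged; only the diagonal terms shrink to ρᵢσᵢ².
True-score variance = [4.9²·0.68 + 9.3²·0.91] − 22.785 = 95.0327 − 22.785 = 72.2477.
Reliability = 72.2477 / 87.715 = 0.824.

0.824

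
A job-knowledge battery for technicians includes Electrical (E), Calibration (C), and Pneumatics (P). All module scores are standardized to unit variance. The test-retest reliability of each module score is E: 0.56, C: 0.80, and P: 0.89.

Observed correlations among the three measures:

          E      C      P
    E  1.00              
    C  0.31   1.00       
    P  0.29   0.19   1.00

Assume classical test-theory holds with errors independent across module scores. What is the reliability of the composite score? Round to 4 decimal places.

0.8362

Var(E+C+P) = 3 + 2·[0.31 + 0.29 + 0.19] = 3 + 1.58 = 4.58.
Because errors are independent across components, Cov(Tᵢ,Tⱼ) = Cov(Xᵢ,Xⱼ); the off-diagonal part of the true-score variance is the same as above.
True-score variance = [0.56 + 0.80 + 0.89] + 1.58 = 2.25 + 1.58 = 3.83.
Reliability = 3.83 / 4.58 = 0.8362.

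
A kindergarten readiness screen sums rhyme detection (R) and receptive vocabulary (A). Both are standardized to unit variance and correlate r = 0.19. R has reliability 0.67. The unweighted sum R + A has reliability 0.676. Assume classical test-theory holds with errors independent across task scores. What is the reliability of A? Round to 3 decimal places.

Var(R+A) = 2 + 2·0.19 = 2.380.
True-score variance = ρ_R + ρ_A + 2·0.19, so 0.676 = (0.67 + ρ_A + 0.38) / 2.380.
ρ_A = 0.676·2.380 − 0.67 − 0.38 = 0.559.

0.559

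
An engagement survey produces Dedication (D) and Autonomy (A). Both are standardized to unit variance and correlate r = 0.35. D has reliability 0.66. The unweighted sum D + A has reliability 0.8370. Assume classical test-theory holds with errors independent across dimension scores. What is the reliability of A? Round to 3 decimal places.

0.900

Var(D+A) = 2 + 2·0.35 = 2.700.
True-score variance = ρ_D + ρ_A + 2·0.35, so 0.8370 = (0.66 + ρ_A + 0.70) / 2.700.
ρ_A = 0.8370·2.700 − 0.66 − 0.70 = 0.900.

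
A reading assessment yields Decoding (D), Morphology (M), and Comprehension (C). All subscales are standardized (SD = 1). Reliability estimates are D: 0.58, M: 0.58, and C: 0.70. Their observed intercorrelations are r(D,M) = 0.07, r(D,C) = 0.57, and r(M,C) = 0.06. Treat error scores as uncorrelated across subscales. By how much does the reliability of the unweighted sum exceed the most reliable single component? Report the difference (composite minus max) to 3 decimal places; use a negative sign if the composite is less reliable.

0.041

Var(sum) = 3 + 1.4 = 4.4; true-score variance = 1.86 + 1.4 = 3.26; composite reliability = 0.7409.
Max component reliability = 0.7000.
Difference = 0.7409 − 0.7000 = 0.041.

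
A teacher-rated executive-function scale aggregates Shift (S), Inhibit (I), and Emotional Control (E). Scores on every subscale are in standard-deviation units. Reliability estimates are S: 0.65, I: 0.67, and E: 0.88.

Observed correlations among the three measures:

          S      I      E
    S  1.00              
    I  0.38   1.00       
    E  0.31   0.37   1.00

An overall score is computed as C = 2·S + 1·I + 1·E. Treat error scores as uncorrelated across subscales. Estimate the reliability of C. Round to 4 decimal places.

Var(C) = 2² + 1 + 1 + 2·[2·0.38 + 2·0.31 + 0.37] = 6 + 3.5 = 9.5.
With uncorrelated errors the cross-covariances are all true-score covariance, so they carry over unchanged; only the diagonal terms shrink to ρᵢσᵢ².
True-score variance = [2²·0.65 + 0.67 + 0.88] + 3.5 = 4.15 + 3.5 = 7.65.
Reliability = 7.65 / 9.5 = 0.8053.

0.8053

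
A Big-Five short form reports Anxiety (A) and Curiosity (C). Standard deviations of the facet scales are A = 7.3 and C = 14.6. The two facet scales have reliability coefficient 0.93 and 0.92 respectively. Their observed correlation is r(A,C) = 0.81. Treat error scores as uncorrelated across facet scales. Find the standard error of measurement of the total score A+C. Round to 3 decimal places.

Var(total) = 266.45 + 172.66 = 439.11.
True-score variance = 245.667 + 172.66 = 418.327, so reliability = 0.9527.
Error variance = 439.11 − 418.327 = 20.7831; SEM = √20.7831 = 4.559.

4.559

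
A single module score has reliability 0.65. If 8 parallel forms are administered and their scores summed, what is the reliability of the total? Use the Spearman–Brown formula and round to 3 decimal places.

ρ_k = kρ / (1 + (k−1)ρ) = 8·0.65 / (1 + 7·0.65) = 5.200 / 5.550 = 0.937.

0.937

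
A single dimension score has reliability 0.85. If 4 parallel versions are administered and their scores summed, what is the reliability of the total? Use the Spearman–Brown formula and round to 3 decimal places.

ρ_k = kρ / (1 + (k−1)ρ) = 4·0.85 / (1 + 3·0.85) = 3.400 / 3.550 = 0.958.

0.958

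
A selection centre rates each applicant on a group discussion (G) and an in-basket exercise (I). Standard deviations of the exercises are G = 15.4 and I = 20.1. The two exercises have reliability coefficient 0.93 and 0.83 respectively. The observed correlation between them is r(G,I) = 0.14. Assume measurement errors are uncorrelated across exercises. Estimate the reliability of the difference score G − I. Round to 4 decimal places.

Var(G−I) = 15.4² + 20.1² − 2·15.4·20.1·0.14 = 641.17 − 86.6712 = 554.499.
With uncorrelated errors the cross-covariances are all true-score covariance, so they carry over unchanged; only the diagonal terms shrink to ρᵢσᵢ².
True-score variance = [15.4²·0.93 + 20.1²·0.83] − 86.6712 = 555.887 − 86.6712 = 469.216.
Reliability = 469.216 / 554.499 = 0.8462.

0.8462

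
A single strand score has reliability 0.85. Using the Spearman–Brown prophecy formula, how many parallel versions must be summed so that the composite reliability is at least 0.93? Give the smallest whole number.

3

k ≥ ρ*(1−ρ₁)/(ρ₁(1−ρ*)) = 0.93·0.15 / (0.85·0.07) = 2.345.
Smallest integer k = 3.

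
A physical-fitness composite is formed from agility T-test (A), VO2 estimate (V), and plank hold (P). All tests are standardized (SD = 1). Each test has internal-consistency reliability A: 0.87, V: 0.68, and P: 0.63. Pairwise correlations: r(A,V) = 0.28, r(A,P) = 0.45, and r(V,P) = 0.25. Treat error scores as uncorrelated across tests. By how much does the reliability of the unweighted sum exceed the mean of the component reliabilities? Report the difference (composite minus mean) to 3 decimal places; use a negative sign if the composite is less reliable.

0.108

Var(sum) = 3 + 1.96 = 4.96; true-score variance = 2.18 + 1.96 = 4.14; composite reliability = 0.8347.
Mean component reliability = 0.7267.
Difference = 0.8347 − 0.7267 = 0.108.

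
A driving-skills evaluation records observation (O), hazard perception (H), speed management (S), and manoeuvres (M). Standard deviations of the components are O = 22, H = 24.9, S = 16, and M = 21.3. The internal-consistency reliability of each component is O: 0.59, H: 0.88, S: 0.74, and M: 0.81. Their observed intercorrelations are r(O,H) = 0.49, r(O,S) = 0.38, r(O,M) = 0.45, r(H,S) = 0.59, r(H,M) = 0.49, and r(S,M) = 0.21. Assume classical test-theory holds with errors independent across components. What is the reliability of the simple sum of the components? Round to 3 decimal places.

0.898

Var(O+H+S+M) = 22² + 24.9² + 16² + 21.3² + 2·[22·24.9·0.49 + 22·16·0.38 + 22·21.3·0.45 + 24.9·16·0.59 + 24.9·21.3·0.49 + 16·21.3·0.21] = 1813.7 + 2359.11 = 4172.81.
Because errors are independent across components, Cov(Tᵢ,Tⱼ) = Cov(Xᵢ,Xⱼ); the off-diagonal part of the true-score variance is the same as above.
True-score variance = [22²·0.59 + 24.9²·0.88 + 16²·0.74 + 21.3²·0.81] + 2359.11 = 1388.1 + 2359.11 = 3747.21.
Reliability = 3747.21 / 4172.81 = 0.898.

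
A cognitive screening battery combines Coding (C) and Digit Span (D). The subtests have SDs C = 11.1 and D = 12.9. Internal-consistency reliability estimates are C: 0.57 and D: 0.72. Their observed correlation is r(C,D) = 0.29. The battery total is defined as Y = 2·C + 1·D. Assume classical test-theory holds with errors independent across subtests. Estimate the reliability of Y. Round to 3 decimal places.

Var(Y) = 2²·11.1² + 12.9² + 2·[2·11.1·12.9·0.29] = 659.25 + 166.1 = 825.35.
Because errors are independent across components, Cov(Tᵢ,Tⱼ) = Cov(Xᵢ,Xⱼ); the off-diagonal part of the true-score variance is the same as above.
True-score variance = [2²·11.1²·0.57 + 12.9²·0.72] + 166.1 = 400.734 + 166.1 = 566.834.
Reliability = 566.834 / 825.35 = 0.687.

0.687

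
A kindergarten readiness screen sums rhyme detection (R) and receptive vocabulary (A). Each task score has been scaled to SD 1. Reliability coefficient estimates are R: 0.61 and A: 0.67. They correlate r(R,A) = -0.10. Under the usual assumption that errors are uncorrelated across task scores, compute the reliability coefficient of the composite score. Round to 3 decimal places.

0.600

Var(R+A) = 2 + 2·[(-0.10)] = 2 − 0.2 = 1.8.
Under uncorrelated errors the observed covariances equal the true-score covariances, so only the own-variance terms attenuate.
True-score variance = [0.61 + 0.67] − 0.2 = 1.28 − 0.2 = 1.08.
Reliability = 1.08 / 1.8 = 0.600.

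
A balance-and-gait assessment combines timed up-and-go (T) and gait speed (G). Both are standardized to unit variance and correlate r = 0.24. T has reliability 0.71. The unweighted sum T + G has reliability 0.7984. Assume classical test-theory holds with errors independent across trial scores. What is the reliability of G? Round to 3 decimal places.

Var(T+G) = 2 + 2·0.24 = 2.480.
True-score variance = ρ_T + ρ_G + 2·0.24, so 0.7984 = (0.71 + ρ_G + 0.48) / 2.480.
ρ_G = 0.7984·2.480 − 0.71 − 0.48 = 0.790.

0.790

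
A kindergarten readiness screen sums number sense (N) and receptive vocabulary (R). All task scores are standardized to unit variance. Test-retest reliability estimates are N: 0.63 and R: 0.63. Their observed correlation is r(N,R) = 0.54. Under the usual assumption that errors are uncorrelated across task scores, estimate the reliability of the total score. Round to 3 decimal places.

0.760

Var(N+R) = 2 + 2·[0.54] = 2 + 1.08 = 3.08.
With uncorrelated errors the cross-covariances are all true-score covariance, so they carry over unchanged; only the diagonal terms shrink to ρᵢσᵢ².
True-score variance = [0.63 + 0.63] + 1.08 = 1.26 + 1.08 = 2.34.
Reliability = 2.34 / 3.08 = 0.760.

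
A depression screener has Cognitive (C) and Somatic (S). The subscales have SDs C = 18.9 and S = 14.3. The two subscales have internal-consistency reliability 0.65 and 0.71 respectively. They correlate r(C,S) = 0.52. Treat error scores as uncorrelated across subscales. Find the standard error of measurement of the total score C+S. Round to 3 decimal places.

13.577

Var(total) = 561.7 + 281.081 = 842.781.
True-score variance = 377.374 + 281.081 = 658.455, so reliability = 0.7813.
Error variance = 842.781 − 658.455 = 184.326; SEM = √184.326 = 13.577.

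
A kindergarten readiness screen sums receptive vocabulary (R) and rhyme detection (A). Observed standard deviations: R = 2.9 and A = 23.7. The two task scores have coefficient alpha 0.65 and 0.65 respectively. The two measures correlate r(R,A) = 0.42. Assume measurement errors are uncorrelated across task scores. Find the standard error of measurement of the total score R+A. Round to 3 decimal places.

Var(total) = 570.1 + 57.7332 = 627.833.
True-score variance = 370.565 + 57.7332 = 428.298, so reliability = 0.6822.
Error variance = 627.833 − 428.298 = 199.535; SEM = √199.535 = 14.126.

14.126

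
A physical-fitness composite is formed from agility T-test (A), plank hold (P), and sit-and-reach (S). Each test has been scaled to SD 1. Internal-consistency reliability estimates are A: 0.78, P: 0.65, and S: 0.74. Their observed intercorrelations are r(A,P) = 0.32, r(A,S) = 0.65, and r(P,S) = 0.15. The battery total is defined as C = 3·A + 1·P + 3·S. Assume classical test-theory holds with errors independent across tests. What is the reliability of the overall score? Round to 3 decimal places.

Var(C) = 3² + 1 + 3² + 2·[3·0.32 + 9·0.65 + 3·0.15] = 19 + 14.52 = 33.52.
Because errors are independent across components, Cov(Tᵢ,Tⱼ) = Cov(Xᵢ,Xⱼ); the off-diagonal part of the true-score variance is the same as above.
True-score variance = [3²·0.78 + 0.65 + 3²·0.74] + 14.52 = 14.33 + 14.52 = 28.85.
Reliability = 28.85 / 33.52 = 0.861.

0.861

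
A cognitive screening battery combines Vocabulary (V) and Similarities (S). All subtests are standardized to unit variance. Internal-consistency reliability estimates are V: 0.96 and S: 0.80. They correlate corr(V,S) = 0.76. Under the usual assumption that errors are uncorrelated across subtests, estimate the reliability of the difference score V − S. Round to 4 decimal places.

Var(V−S) = 1 + 1 − 2·0.76 = 2 − 1.52 = 0.48.
With uncorrelated errors the cross-covariances are all true-score covariance, so they carry over unchanged; only the diagonal terms shrink to ρᵢσᵢ².
True-score variance = [0.96 + 0.80] − 1.52 = 1.76 − 1.52 = 0.24.
Reliability = 0.24 / 0.48 = 0.5000.

0.5000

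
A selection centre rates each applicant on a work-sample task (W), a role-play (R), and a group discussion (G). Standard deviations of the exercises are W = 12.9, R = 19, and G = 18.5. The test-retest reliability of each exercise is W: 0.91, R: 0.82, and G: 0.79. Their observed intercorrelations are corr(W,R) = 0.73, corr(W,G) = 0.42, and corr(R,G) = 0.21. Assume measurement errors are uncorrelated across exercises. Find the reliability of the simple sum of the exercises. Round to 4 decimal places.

Var(W+R+G) = 12.9² + 19² + 18.5² + 2·[12.9·19·0.73 + 12.9·18.5·0.42 + 19·18.5·0.21] = 869.66 + 705.942 = 1575.6.
Under uncorrelated errors the observed covariances equal the true-score covariances, so only the own-variance terms attenuate.
True-score variance = [12.9²·0.91 + 19²·0.82 + 18.5²·0.79] + 705.942 = 717.831 + 705.942 = 1423.77.
Reliability = 1423.77 / 1575.6 = 0.9036.

0.9036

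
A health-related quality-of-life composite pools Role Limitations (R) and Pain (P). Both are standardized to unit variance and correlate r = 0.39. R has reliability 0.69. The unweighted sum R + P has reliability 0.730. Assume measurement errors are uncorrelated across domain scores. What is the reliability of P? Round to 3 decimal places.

0.559

Var(R+P) = 2 + 2·0.39 = 2.780.
True-score variance = ρ_R + ρ_P + 2·0.39, so 0.730 = (0.69 + ρ_P + 0.78) / 2.780.
ρ_P = 0.730·2.780 − 0.69 − 0.78 = 0.559.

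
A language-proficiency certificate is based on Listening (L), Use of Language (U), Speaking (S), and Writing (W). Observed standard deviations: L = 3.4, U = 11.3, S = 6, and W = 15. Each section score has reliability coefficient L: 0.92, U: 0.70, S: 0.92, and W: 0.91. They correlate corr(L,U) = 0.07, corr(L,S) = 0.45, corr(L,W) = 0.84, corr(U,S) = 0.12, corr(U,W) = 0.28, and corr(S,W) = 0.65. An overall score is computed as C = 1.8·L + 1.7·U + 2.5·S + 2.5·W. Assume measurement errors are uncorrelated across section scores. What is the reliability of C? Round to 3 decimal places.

Var(C) = 1.8²·3.4² + 1.7²·11.3² + 2.5²·6² + 2.5²·15² + 2·[3.06·3.4·11.3·0.07 + 4.5·3.4·6·0.45 + 4.5·3.4·15·0.84 + 4.25·11.3·6·0.12 + 4.25·11.3·15·0.28 + 6.25·6·15·0.65] = 2037.73 + 1688.46 = 3726.18.
With uncorrelated errors the cross-covariances are all true-score covariance, so they carry over unchanged; only the diagonal terms shrink to ρᵢσᵢ².
True-score variance = [1.8²·3.4²·0.92 + 1.7²·11.3²·0.70 + 2.5²·6²·0.92 + 2.5²·15²·0.91] + 1688.46 = 1779.46 + 1688.46 = 3467.92.
Reliability = 3467.92 / 3726.18 = 0.931.

0.931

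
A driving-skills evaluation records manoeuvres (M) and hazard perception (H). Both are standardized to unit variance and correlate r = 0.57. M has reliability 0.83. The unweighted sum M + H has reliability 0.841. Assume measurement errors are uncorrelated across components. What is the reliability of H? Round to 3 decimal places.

Var(M+H) = 2 + 2·0.57 = 3.140.
True-score variance = ρ_M + ρ_H + 2·0.57, so 0.841 = (0.83 + ρ_H + 1.14) / 3.140.
ρ_H = 0.841·3.140 − 0.83 − 1.14 = 0.671.

0.671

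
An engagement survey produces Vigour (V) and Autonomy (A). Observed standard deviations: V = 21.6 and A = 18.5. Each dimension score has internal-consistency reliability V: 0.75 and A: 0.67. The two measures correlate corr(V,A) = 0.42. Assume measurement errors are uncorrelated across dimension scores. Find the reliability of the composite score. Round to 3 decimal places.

0.799

Var(V+A) = 21.6² + 18.5² + 2·[21.6·18.5·0.42] = 808.81 + 335.664 = 1144.47.
With uncorrelated errors the cross-covariances are all true-score covariance, so they carry over unchanged; only the diagonal terms shrink to ρᵢσᵢ².
True-score variance = [21.6²·0.75 + 18.5²·0.67] + 335.664 = 579.228 + 335.664 = 914.892.
Reliability = 914.892 / 1144.47 = 0.799.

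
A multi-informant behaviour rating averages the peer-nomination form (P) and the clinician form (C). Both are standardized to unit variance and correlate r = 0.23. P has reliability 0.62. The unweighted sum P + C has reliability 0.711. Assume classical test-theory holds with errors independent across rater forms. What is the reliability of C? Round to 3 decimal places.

0.669

Var(P+C) = 2 + 2·0.23 = 2.460.
True-score variance = ρ_P + ρ_C + 2·0.23, so 0.711 = (0.62 + ρ_C + 0.46) / 2.460.
ρ_C = 0.711·2.460 − 0.62 − 0.46 = 0.669.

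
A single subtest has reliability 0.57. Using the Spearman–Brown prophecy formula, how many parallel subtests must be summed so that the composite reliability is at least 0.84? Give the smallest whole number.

k ≥ ρ*(1−ρ₁)/(ρ₁(1−ρ*)) = 0.84·0.43 / (0.57·0.16) = 3.961.
Smallest integer k = 4.

4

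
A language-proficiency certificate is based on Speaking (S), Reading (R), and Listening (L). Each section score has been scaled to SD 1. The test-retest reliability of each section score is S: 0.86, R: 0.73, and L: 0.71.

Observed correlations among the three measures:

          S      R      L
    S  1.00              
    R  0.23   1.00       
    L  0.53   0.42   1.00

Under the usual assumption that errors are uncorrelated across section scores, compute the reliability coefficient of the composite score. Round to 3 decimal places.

Var(S+R+L) = 3 + 2·[0.23 + 0.53 + 0.42] = 3 + 2.36 = 5.36.
Under uncorrelated errors the observed covariances equal the true-score covariances, so only the own-variance terms attenuate.
True-score variance = [0.86 + 0.73 + 0.71] + 2.36 = 2.3 + 2.36 = 4.66.
Reliability = 4.66 / 5.36 = 0.869.

0.869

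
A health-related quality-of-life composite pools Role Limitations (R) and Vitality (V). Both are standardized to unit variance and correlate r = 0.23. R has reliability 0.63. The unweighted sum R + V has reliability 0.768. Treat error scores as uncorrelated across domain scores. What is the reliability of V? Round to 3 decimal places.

0.799

Var(R+V) = 2 + 2·0.23 = 2.460.
True-score variance = ρ_R + ρ_V + 2·0.23, so 0.768 = (0.63 + ρ_V + 0.46) / 2.460.
ρ_V = 0.768·2.460 − 0.63 − 0.46 = 0.799.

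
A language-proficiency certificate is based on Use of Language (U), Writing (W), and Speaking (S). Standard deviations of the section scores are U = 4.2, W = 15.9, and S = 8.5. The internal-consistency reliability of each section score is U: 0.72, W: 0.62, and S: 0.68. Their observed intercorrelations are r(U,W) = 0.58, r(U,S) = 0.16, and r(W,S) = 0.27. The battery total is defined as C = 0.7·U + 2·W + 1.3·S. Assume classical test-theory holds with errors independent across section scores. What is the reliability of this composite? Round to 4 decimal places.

0.7065

Var(C) = 0.7²·4.2² + 2²·15.9² + 1.3²·8.5² + 2·[1.4·4.2·15.9·0.58 + 0.91·4.2·8.5·0.16 + 2.6·15.9·8.5·0.27] = 1141.99 + 308.597 = 1450.58.
Because errors are independent across components, Cov(Tᵢ,Tⱼ) = Cov(Xᵢ,Xⱼ); the off-diagonal part of the true-score variance is the same as above.
True-score variance = [0.7²·4.2²·0.72 + 2²·15.9²·0.62 + 1.3²·8.5²·0.68] + 308.597 = 716.222 + 308.597 = 1024.82.
Reliability = 1024.82 / 1450.58 = 0.7065.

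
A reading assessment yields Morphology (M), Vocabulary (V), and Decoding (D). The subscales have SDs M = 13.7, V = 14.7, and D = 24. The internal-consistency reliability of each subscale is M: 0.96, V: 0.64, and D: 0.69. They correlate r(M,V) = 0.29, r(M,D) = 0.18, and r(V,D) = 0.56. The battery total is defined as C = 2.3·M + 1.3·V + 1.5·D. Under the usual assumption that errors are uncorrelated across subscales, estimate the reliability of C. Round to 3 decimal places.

Var(C) = 2.3²·13.7² + 1.3²·14.7² + 1.5²·24² + 2·[2.99·13.7·14.7·0.29 + 3.45·13.7·24·0.18 + 1.95·14.7·24·0.56] = 2654.07 + 1528.14 = 4182.21.
Under uncorrelated errors the observed covariances equal the true-score covariances, so only the own-variance terms attenuate.
True-score variance = [2.3²·13.7²·0.96 + 1.3²·14.7²·0.64 + 1.5²·24²·0.69] + 1528.14 = 2081.13 + 1528.14 = 3609.26.
Reliability = 3609.26 / 4182.21 = 0.863.

0.863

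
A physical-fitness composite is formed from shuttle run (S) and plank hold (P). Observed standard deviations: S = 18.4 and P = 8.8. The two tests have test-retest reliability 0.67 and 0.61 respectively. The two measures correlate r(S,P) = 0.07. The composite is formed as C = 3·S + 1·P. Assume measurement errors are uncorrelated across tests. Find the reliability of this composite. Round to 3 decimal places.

0.676

Var(C) = 3²·18.4² + 8.8² + 2·[3·18.4·8.8·0.07] = 3124.48 + 68.0064 = 3192.49.
Because errors are independent across components, Cov(Tᵢ,Tⱼ) = Cov(Xᵢ,Xⱼ); the off-diagonal part of the true-score variance is the same as above.
True-score variance = [3²·18.4²·0.67 + 8.8²·0.61] + 68.0064 = 2088.76 + 68.0064 = 2156.76.
Reliability = 2156.76 / 3192.49 = 0.676.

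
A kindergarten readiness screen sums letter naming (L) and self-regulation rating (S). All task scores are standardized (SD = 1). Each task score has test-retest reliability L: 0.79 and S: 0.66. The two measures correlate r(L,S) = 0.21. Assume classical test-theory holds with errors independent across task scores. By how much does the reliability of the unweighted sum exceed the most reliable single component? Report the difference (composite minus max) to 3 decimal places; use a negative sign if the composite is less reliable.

Var(sum) = 2 + 0.42 = 2.42; true-score variance = 1.45 + 0.42 = 1.87; composite reliability = 0.7727.
Max component reliability = 0.7900.
Difference = 0.7727 − 0.7900 = -0.017.

-0.017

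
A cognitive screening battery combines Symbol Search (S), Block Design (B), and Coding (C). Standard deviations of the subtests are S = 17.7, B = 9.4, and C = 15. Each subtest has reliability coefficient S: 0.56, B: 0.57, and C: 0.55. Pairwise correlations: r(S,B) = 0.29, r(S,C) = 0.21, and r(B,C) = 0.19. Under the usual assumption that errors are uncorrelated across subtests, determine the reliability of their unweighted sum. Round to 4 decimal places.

Var(S+B+C) = 17.7² + 9.4² + 15² + 2·[17.7·9.4·0.29 + 17.7·15·0.21 + 9.4·15·0.19] = 626.65 + 261.59 = 888.24.
Because errors are independent across components, Cov(Tᵢ,Tⱼ) = Cov(Xᵢ,Xⱼ); the off-diagonal part of the true-score variance is the same as above.
True-score variance = [17.7²·0.56 + 9.4²·0.57 + 15²·0.55] + 261.59 = 349.558 + 261.59 = 611.148.
Reliability = 611.148 / 888.24 = 0.6880.

0.6880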